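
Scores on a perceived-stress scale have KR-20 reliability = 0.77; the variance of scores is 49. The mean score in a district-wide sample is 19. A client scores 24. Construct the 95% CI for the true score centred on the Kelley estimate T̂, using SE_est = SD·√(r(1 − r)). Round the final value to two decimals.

[17.08, 28.62]

SD = √49 ≈ 7.000
T̂ = r·X + (1 − r)·M = 0.770*24 + 0.230*19 = 18.480 + 4.370 ≈ 22.850
SE_est = SD * √(r(1 − r)) = 7.000 * √0.177 ≈ 7.000 * 0.421 ≈ 2.946
CI = 22.850 ± 1.96 * 2.946 → [17.076, 28.624]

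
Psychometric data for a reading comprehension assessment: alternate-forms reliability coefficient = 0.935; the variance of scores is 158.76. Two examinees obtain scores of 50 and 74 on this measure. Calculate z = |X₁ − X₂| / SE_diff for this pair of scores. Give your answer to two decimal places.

5.28

SD = √158.76 = 12.60000
SEM = 12.60000×√(1 − 0.93500) ≃ 3.21238
Standard error of the difference = 3.21238·√2 ≃ 4.54299
z = |50 − 74| / 4.54299 = 24 / 4.54299 ≃ 5.28286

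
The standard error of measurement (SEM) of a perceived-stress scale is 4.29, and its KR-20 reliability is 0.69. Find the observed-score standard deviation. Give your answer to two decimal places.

σ = SEM·(1 − r)^(−1/2) ≈ 4.29·1.7961 ≈ 7.7051

7.71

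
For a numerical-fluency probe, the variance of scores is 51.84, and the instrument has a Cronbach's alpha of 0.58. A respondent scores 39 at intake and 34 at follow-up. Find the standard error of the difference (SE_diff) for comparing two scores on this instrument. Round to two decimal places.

σ = 51.84^(1/2) = 7.20000
SEM = 7.20000 * √(1 − 0.58000) = 7.20000 * √0.42000 ≈ 7.20000 * 0.64807 ≈ 4.66613
SE_diff = SEM * √2 ≈ 4.66613 * 1.41421 ≈ 6.59891

6.60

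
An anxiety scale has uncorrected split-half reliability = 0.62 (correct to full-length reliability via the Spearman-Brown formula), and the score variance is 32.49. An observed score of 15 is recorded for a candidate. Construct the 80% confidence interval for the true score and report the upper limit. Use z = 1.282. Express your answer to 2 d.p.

18.54

SD = √32.49 = 5.700
Full-length reliability (Spearman-Brown) = 2(0.62)/(1+0.62) ≈ 0.765
The standard error of measurement is 5.700*√(1 − 0.765) ≈ 5.700*0.484 ≈ 2.761.
Margin = 1.282 * 2.761 ≈ 3.539
Upper limit = 15 + 3.539 ≈ 18.539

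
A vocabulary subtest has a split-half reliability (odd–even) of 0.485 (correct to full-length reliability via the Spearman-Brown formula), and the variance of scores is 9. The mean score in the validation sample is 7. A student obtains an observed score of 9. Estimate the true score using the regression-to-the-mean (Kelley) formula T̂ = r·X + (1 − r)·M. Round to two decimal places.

8.31

Spearman-Brown: r = 2(0.485) / (1 + 0.485) = 0.9700 / 1.4850 ≈ 0.6532
Estimated true score = 0.6532*9 + (1 − 0.6532)*7 ≈ 8.3064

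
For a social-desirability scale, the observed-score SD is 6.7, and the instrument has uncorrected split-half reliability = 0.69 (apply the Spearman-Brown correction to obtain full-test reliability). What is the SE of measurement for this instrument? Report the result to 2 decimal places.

2.87

Spearman-Brown: r = 2(0.69) / (1 + 0.69) = 1.380 / 1.690 ≈ 0.817
SEM = 6.700 × √(1 − 0.817) = 6.700 × √0.183 ≈ 6.700 × 0.428 ≈ 2.870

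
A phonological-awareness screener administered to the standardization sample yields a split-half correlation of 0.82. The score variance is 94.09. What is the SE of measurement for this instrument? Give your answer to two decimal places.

SD = √94.09 ≈ 9.7000
Spearman-Brown: r = 2(0.82) / (1 + 0.82) = 1.6400 / 1.8200 ≈ 0.9011
The standard error of measurement is 9.7000×√(1 − 0.9011) ≈ 9.7000×0.3145 ≈ 3.0505.

3.05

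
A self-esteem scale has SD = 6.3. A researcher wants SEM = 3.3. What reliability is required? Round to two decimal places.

0.73

Required reliability = 1 − (SEM/SD)² = 1 − 0.274 ≃ 0.726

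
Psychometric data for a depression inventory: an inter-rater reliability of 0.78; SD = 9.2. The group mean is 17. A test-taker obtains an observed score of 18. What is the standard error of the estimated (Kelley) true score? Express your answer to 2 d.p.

3.81

SE_est = 9.200×√(0.780×0.220) ≈ 3.811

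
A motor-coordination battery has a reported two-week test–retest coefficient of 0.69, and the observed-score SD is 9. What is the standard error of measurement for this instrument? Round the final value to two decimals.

SEM = 9.00000 × √(1 − 0.69000) = 9.00000 × √0.31000 ≈ 9.00000 × 0.55678 ≈ 5.01099

5.01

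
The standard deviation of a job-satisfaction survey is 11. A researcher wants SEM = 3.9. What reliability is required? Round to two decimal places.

0.87

Required reliability = 1 − (SEM/SD)² = 1 − 0.126 ≈ 0.874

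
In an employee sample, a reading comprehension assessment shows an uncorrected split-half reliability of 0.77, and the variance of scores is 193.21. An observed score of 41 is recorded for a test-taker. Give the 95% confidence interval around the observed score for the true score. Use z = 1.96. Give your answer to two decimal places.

σ = 193.21^(1/2) = 13.90000
r_full = 2·0.77 / (1 + 0.77) ≈ 0.87006
SEM = 13.90000*√(1 − 0.87006) ≈ 5.01063
1.96 * SEM ≈ 9.82083
Interval: (31.17917, 50.82083)

[31.18, 50.82]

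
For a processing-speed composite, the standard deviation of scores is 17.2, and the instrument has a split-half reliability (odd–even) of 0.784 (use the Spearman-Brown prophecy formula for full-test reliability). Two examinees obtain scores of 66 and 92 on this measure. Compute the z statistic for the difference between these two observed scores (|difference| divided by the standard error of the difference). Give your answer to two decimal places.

3.07

r_full = 2·0.784 / (1 + 0.784) ≈ 0.879
SEM = 17.200 * √(1 − 0.879) = 17.200 * √0.121 ≈ 17.200 * 0.348 ≈ 5.985
SE_diff = SEM * √2 ≈ 5.985 * 1.414 ≈ 8.464
z = 26 / 8.464 ≈ 3.072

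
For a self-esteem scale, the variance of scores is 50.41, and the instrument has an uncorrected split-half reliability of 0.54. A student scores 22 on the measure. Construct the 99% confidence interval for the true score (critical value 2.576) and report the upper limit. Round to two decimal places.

SD = √50.41 = 7.10000
Full-length reliability (Spearman-Brown) = 2(0.54)/(1+0.54) ≃ 0.70130
SEM = 7.10000·√(1 − 0.70130) ≃ 3.88040
2.576 · SEM ≃ 9.99592
Upper bound: 22 + 9.99592 = 31.99592

32.00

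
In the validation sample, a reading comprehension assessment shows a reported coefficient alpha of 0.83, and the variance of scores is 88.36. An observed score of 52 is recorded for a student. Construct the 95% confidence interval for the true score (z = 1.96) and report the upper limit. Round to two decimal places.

SD = √88.36 = 9.400
SEM = 9.400·√(1 − 0.830) ≃ 3.876
1.96 · SEM ≃ 7.596
Upper bound: 52 + 7.596 = 59.596

59.60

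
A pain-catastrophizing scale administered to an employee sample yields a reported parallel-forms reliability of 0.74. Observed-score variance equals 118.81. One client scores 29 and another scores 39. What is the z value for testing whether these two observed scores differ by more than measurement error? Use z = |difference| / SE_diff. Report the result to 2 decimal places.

1.27

SD = √118.81 = 10.900
SEM = 10.900·√(1 − 0.740) ≈ 5.558
Standard error of the difference = 5.558·√2 ≈ 7.860
z = 10 / 7.860 ≈ 1.272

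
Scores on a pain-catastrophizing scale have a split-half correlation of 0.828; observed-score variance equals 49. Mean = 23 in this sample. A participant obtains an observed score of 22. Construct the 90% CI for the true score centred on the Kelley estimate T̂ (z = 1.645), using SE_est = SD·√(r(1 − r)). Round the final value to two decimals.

σ = 49^(1/2) = 7.00000
Full-length reliability (Spearman-Brown) = 2(0.828)/(1+0.828) ≈ 0.90591
Estimated true score = 0.90591·22 + (1 − 0.90591)·23 ≈ 22.09409
SE_est = SD · √(r(1 − r)) = 7.00000 · √0.08524 ≈ 7.00000 · 0.29196 ≈ 2.04370
CI = 22.09409 ± 1.645 · 2.04370 → [18.73221, 25.45597]

[18.73, 25.46]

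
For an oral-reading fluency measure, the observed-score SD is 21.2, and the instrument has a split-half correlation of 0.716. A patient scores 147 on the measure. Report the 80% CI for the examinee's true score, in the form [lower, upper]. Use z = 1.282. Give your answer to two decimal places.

r_full = 2·0.716 / (1 + 0.716) ≈ 0.8345
SEM = 21.2000 · √(1 − 0.8345) = 21.2000 · √0.1655 ≈ 21.2000 · 0.4068 ≈ 8.6245
Margin = 1.282 · 8.6245 ≈ 11.0567
Interval: (135.9433, 158.0567)

[135.94, 158.06]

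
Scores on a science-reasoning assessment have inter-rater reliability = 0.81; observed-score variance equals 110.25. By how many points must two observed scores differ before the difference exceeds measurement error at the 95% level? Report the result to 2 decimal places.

SD = √110.25 ≈ 10.5000
SEM = 10.5000 · √(1 − 0.8100) = 10.5000 · √0.1900 ≈ 10.5000 · 0.4359 ≈ 4.5768
SE_diff = SEM · √2 ≈ 4.5768 · 1.4142 ≈ 6.4726
Minimum reliable difference = 1.96 · SE_diff ≈ 1.96 · 6.4726 ≈ 12.6864

12.69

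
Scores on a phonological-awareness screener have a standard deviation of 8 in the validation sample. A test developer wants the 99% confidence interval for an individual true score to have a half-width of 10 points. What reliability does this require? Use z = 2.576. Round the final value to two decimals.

Required SEM = 10 / 2.576 ≈ 3.8820
Required reliability = 1 − (SEM/SD)² = 1 − 0.2355 ≈ 0.7645

0.76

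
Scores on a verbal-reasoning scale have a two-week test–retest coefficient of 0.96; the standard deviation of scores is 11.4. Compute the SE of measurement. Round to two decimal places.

SEM = 11.400*√(1 − 0.960) ≈ 2.280

2.28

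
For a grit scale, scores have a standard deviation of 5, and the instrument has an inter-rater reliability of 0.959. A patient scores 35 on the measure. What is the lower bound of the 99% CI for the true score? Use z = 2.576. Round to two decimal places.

32.39

SEM = 5.0000 · √(1 − 0.9590) = 5.0000 · √0.0410 ≈ 5.0000 · 0.2025 ≈ 1.0124
2.576 · SEM ≈ 2.6080
Lower limit = 35 − 2.6080 ≈ 32.3920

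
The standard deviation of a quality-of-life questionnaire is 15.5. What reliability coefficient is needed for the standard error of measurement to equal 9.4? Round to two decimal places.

0.63

Required reliability = 1 − (SEM/SD)² = 1 − 0.3678 ≈ 0.6322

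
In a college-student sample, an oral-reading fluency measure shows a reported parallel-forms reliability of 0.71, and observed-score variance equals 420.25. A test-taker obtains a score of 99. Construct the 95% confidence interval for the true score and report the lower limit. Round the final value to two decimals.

77.36

SD = √420.25 = 20.500
SEM = 20.500 * √(1 − 0.710) = 20.500 * √0.290 ≈ 20.500 * 0.539 ≈ 11.040
Margin = 1.96 * 11.040 ≈ 21.638
Lower bound: 99 − 21.638 = 77.362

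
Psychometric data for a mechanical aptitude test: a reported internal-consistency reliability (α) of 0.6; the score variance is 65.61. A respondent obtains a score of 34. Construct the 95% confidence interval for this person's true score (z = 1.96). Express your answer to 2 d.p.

SD = √65.61 = 8.1000
SEM = 8.1000 × √(1 − 0.6000) = 8.1000 × √0.4000 ≈ 8.1000 × 0.6325 ≈ 5.1229
1.96 × SEM ≈ 10.0409
Interval: (23.9591, 44.0409)

[23.96, 44.04]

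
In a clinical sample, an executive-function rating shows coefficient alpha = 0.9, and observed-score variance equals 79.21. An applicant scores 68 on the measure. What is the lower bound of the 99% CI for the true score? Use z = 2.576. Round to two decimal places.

60.75

SD = √79.21 ≈ 8.900
SEM = 8.900 * √(1 − 0.900) = 8.900 * √0.100 ≈ 8.900 * 0.316 ≈ 2.814
2.576 * SEM ≈ 7.250
Lower limit = 68 − 7.250 ≈ 60.750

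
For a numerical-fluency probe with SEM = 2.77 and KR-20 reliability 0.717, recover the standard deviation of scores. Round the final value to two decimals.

σ = SEM·(1 − r)^(−1/2) ≈ 2.77·1.880 ≈ 5.207

5.21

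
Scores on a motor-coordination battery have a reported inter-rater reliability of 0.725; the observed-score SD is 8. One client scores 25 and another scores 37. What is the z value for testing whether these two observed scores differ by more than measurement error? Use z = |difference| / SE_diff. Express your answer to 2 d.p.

SEM = 8.00000 * √(1 − 0.72500) = 8.00000 * √0.27500 ≈ 8.00000 * 0.52440 ≈ 4.19524
Standard error of the difference = 4.19524·√2 ≈ 5.93296
z = |25 − 37| / 5.93296 = 12 / 5.93296 ≈ 2.02260

2.02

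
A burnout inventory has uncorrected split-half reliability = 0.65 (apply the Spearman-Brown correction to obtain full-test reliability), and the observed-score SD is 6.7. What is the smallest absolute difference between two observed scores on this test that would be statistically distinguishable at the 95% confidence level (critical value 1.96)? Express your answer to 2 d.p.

Full-length reliability (Spearman-Brown) = 2(0.65)/(1+0.65) ≈ 0.7879
SEM = 6.7000 · √(1 − 0.7879) = 6.7000 · √0.2121 ≈ 6.7000 · 0.4606 ≈ 3.0858
SE_diff = √2 · SEM ≈ 4.3640
Minimum reliable difference = 1.96 · SE_diff ≈ 1.96 · 4.3640 ≈ 8.5534

8.55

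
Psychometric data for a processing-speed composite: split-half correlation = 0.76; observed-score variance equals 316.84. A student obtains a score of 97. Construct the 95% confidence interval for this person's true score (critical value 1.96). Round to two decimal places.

SD = √316.84 = 17.8000
Full-length reliability (Spearman-Brown) = 2(0.76)/(1+0.76) ≈ 0.8636
SEM = 17.8000 × √(1 − 0.8636) = 17.8000 × √0.1364 ≈ 17.8000 × 0.3693 ≈ 6.5731
Half-width = 1.96×6.5731 ≈ 12.8832
Interval: (84.1168, 109.8832)

[84.12, 109.88]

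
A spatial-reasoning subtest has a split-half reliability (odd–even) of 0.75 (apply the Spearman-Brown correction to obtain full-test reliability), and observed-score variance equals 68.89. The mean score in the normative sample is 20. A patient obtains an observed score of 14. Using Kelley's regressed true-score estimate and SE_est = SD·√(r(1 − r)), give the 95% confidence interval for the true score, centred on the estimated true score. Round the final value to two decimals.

SD = √68.89 ≃ 8.3000
Spearman-Brown: r = 2(0.75) / (1 + 0.75) = 1.5000 / 1.7500 ≃ 0.8571
T̂ = 0.8571(14) + 0.1429(20) ≃ 14.8571
SE_est = 8.3000×√(0.8571×0.1429) ≃ 2.9044
95% CI: 14.8571 ± 5.6926 ≃ (9.1645, 20.5498)

[9.16, 20.55]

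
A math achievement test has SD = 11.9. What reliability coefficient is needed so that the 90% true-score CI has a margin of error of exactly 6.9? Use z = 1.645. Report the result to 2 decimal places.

0.88

SEM needed = half-width / z = 6.9/1.645 ≈ 4.195
r = 1 − (SEM / SD)² = 1 − (4.195 / 11.9)² ≈ 1 − 0.124 ≈ 0.876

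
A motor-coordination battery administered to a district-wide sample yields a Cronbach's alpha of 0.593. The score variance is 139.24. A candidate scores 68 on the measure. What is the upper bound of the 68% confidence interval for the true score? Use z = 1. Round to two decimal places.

σ = 139.24^(1/2) = 11.800
SEM = 11.800 * √(1 − 0.593) = 11.800 * √0.407 ≈ 11.800 * 0.638 ≈ 7.528
Margin = 1 * 7.528 ≈ 7.528
Upper limit = 68 + 7.528 ≈ 75.528

75.53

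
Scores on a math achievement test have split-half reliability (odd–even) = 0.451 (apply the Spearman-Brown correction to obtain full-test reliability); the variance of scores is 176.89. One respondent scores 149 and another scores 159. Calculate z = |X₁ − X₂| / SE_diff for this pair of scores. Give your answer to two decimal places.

SD = √176.89 = 13.300
Full-length reliability (Spearman-Brown) = 2(0.451)/(1+0.451) ≃ 0.622
SEM = 13.300 × √(1 − 0.622) = 13.300 × √0.378 ≃ 13.300 × 0.615 ≃ 8.181
SE_diff = SEM × √2 ≃ 8.181 × 1.414 ≃ 11.570
z = |149 − 159| / 11.570 = 10 / 11.570 ≃ 0.864

0.86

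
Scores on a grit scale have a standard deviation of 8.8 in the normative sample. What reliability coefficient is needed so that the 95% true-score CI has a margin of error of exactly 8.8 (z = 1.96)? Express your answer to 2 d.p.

0.74

SEM needed = half-width / z = 8.8/1.96 ≃ 4.490
r = 1 − (SEM / SD)² = 1 − (4.490 / 8.8)² ≃ 1 − 0.260 ≃ 0.740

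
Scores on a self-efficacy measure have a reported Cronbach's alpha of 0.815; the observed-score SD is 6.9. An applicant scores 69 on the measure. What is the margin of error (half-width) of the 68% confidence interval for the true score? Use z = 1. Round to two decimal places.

The standard error of measurement is 6.900*√(1 − 0.815) ≈ 6.900*0.430 ≈ 2.968.
Margin = 1 * 2.968 ≈ 2.968

2.97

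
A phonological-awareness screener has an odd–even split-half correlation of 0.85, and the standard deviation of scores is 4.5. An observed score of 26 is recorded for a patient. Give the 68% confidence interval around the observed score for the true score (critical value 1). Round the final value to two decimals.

[24.72, 27.28]

Spearman-Brown: r = 2(0.85) / (1 + 0.85) = 1.700 / 1.850 ≈ 0.919
SEM = 4.500×√(1 − 0.919) ≈ 1.281
Margin = 1 × 1.281 ≈ 1.281
Interval: (24.719, 27.281)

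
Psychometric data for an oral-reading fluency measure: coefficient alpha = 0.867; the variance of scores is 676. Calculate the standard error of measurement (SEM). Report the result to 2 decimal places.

9.48

σ = 676^(1/2) = 26.0000
SEM = 26.0000 * √(1 − 0.8670) = 26.0000 * √0.1330 ≈ 26.0000 * 0.3647 ≈ 9.4820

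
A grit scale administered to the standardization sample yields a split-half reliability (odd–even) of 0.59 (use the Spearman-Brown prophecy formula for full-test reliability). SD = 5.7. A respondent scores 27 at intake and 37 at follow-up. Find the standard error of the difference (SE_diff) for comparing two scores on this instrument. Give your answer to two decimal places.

4.09

Full-length reliability (Spearman-Brown) = 2(0.59)/(1+0.59) ≃ 0.742
SEM = 5.700 · √(1 − 0.742) = 5.700 · √0.258 ≃ 5.700 · 0.508 ≃ 2.894
Standard error of the difference = 2.894·√2 ≃ 4.093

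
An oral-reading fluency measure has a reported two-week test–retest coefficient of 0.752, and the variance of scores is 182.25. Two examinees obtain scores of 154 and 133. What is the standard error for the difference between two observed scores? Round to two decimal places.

9.51

SD = √182.25 ≈ 13.5000
The standard error of measurement is 13.5000*√(1 − 0.7520) ≈ 13.5000*0.4980 ≈ 6.7229.
SE_diff = SEM * √2 ≈ 6.7229 * 1.4142 ≈ 9.5077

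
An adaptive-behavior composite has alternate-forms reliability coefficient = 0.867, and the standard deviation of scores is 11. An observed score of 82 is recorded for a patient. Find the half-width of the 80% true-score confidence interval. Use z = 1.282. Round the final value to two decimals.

SEM = 11.0000 × √(1 − 0.8670) = 11.0000 × √0.1330 ≈ 11.0000 × 0.3647 ≈ 4.0116
Margin = 1.282 × 4.0116 ≈ 5.1429

5.14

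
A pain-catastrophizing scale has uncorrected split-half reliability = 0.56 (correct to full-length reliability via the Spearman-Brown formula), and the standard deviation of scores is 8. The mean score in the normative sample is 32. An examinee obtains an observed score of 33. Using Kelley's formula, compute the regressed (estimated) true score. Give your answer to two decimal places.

Spearman-Brown: r = 2(0.56) / (1 + 0.56) = 1.120 / 1.560 ≈ 0.718
T̂ = r·X + (1 − r)·M = 0.718×33 + 0.282×32 ≈ 23.692 + 9.026 ≈ 32.718

32.72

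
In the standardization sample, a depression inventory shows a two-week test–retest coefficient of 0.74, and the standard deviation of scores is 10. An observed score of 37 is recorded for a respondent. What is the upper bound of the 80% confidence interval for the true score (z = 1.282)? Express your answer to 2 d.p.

SEM = 10.000 × √(1 − 0.740) = 10.000 × √0.260 ≃ 10.000 × 0.510 ≃ 5.099
1.282 × SEM ≃ 6.537
Upper bound: 37 + 6.537 = 43.537

43.54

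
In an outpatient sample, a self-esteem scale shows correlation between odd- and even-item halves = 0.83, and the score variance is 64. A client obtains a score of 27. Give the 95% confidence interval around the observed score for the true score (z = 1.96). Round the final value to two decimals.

SD = √64 = 8.00000
r_full = 2·0.83 / (1 + 0.83) ≃ 0.90710
The standard error of measurement is 8.00000·√(1 − 0.90710) ≃ 8.00000·0.30479 ≃ 2.43831.
Margin = 1.96 · 2.43831 ≃ 4.77909
CI = 27 ± 4.77909 → [22.22091, 31.77909]

[22.22, 31.78]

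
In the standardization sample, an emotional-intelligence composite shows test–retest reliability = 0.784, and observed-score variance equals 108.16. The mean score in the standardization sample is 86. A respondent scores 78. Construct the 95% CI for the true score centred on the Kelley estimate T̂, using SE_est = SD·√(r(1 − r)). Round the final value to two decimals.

[71.34, 88.12]

SD = √108.16 = 10.400
Estimated true score = 0.784×78 + (1 − 0.784)×86 ≈ 79.728
SE_est = SD × √(r(1 − r)) = 10.400 × √0.169 ≈ 10.400 × 0.412 ≈ 4.280
CI = 79.728 ± 1.96 × 4.280 → [71.340, 88.116]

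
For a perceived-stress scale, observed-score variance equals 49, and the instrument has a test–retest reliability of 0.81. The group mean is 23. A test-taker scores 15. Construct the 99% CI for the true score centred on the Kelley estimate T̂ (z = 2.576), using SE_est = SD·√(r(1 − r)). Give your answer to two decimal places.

SD = √49 = 7.00000
T̂ = 0.81000(15) + 0.19000(23) ≈ 16.52000
SE_est = SD × √(r(1 − r)) = 7.00000 × √0.15390 ≈ 7.00000 × 0.39230 ≈ 2.74611
CI = 16.52000 ± 2.576 × 2.74611 → [9.44603, 23.59397]

[9.45, 23.59]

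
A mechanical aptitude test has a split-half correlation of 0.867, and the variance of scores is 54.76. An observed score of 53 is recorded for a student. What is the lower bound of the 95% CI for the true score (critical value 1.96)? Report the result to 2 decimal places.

SD = √54.76 = 7.400
r_full = 2·0.867 / (1 + 0.867) ≈ 0.929
SEM = 7.400×√(1 − 0.929) ≈ 1.975
Margin = 1.96 × 1.975 ≈ 3.871
Lower bound: 53 − 3.871 = 49.129

49.13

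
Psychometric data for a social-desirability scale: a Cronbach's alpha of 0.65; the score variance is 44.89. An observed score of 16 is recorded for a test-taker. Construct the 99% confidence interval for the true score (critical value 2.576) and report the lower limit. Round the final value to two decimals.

SD = √44.89 = 6.700
The standard error of measurement is 6.700·√(1 − 0.650) ≃ 6.700·0.592 ≃ 3.964.
Half-width = 2.576·3.964 ≃ 10.211
Lower limit = 16 − 10.211 ≃ 5.789

5.79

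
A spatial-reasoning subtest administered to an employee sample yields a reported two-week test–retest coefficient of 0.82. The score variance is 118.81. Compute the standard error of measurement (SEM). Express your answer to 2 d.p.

σ = 118.81^(1/2) = 10.9000
The standard error of measurement is 10.9000×√(1 − 0.8200) ≈ 10.9000×0.4243 ≈ 4.6245.

4.62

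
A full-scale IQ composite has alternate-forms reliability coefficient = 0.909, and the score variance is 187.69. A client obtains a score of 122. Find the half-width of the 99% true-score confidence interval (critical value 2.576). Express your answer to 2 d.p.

10.65

SD = √187.69 ≈ 13.700
SEM = 13.700×√(1 − 0.909) ≈ 4.133
2.576 × SEM ≈ 10.646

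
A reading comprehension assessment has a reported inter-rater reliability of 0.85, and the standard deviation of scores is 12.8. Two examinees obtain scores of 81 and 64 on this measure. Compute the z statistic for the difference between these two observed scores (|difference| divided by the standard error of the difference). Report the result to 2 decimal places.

2.42

SEM = 12.8000*√(1 − 0.8500) ≈ 4.9574
SE_diff = SEM * √2 ≈ 4.9574 * 1.4142 ≈ 7.0108
z = 17 / 7.0108 ≈ 2.4248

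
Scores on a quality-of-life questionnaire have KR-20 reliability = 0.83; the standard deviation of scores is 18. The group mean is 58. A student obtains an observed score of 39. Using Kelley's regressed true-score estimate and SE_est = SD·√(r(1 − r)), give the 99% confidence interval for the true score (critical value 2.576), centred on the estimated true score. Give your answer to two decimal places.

Estimated true score = 0.8300·39 + (1 − 0.8300)·58 ≈ 42.2300
SE_est = 18.0000·√[r(1 − r)] ≈ 6.7614
99% CI: 42.2300 ± 17.4173 ≈ (24.8127, 59.6473)

[24.81, 59.65]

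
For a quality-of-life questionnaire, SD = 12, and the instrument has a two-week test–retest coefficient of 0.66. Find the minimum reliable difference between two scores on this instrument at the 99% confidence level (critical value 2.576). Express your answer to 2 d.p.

25.49

The standard error of measurement is 12.0000·√(1 − 0.6600) ≈ 12.0000·0.5831 ≈ 6.9971.
Standard error of the difference = 6.9971·√2 ≈ 9.8955
Smallest detectable difference = 2.576·9.8955 ≈ 25.4907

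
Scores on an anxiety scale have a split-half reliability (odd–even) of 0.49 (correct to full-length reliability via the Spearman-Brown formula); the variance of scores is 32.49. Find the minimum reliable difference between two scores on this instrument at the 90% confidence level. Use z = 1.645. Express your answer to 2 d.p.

7.76

SD = √32.49 ≈ 5.700
Full-length reliability (Spearman-Brown) = 2(0.49)/(1+0.49) ≈ 0.658
SEM = 5.700 · √(1 − 0.658) = 5.700 · √0.342 ≈ 5.700 · 0.585 ≈ 3.335
SE_diff = SEM · √2 ≈ 3.335 · 1.414 ≈ 4.716
Smallest detectable difference = 1.645·4.716 ≈ 7.758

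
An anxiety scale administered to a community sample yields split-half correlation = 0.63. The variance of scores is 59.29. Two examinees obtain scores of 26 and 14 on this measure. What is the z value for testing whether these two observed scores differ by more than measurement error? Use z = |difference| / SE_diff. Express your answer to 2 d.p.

σ = 59.29^(1/2) = 7.700
Full-length reliability (Spearman-Brown) = 2(0.63)/(1+0.63) ≈ 0.773
SEM = 7.700 · √(1 − 0.773) = 7.700 · √0.227 ≈ 7.700 · 0.476 ≈ 3.669
Standard error of the difference = 3.669·√2 ≈ 5.188
z = 12 / 5.188 ≈ 2.313

2.31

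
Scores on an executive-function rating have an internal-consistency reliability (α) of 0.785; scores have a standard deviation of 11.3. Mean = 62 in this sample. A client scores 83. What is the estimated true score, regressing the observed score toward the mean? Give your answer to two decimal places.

78.49

Estimated true score = 0.7850*83 + (1 − 0.7850)*62 ≃ 78.4850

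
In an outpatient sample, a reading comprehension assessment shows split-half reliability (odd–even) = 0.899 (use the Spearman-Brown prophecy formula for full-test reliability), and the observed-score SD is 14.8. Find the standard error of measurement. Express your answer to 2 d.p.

Full-length reliability (Spearman-Brown) = 2(0.899)/(1+0.899) ≃ 0.94681
The standard error of measurement is 14.80000·√(1 − 0.94681) ≃ 14.80000·0.23062 ≃ 3.41319.

3.41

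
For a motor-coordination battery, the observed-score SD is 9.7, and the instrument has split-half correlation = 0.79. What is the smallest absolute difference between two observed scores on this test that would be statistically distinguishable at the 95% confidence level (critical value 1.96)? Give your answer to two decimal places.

Spearman-Brown: r = 2(0.79) / (1 + 0.79) = 1.580 / 1.790 ≃ 0.883
SEM = 9.700 × √(1 − 0.883) = 9.700 × √0.117 ≃ 9.700 × 0.343 ≃ 3.322
Standard error of the difference = 3.322·√2 ≃ 4.699
Smallest detectable difference = 1.96×4.699 ≃ 9.209

9.21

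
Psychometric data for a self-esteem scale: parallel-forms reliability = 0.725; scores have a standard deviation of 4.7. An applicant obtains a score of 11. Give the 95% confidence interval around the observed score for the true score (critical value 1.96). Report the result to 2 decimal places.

SEM = 4.700·√(1 − 0.725) ≈ 2.465
Half-width = 1.96·2.465 ≈ 4.831
CI = 11 ± 4.831 → [6.169, 15.831]

[6.17, 15.83]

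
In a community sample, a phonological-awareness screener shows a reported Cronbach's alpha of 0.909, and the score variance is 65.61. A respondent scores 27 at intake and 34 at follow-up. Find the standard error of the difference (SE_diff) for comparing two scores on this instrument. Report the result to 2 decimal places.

3.46

SD = √65.61 = 8.1000
The standard error of measurement is 8.1000·√(1 − 0.9090) ≃ 8.1000·0.3017 ≃ 2.4435.
SE_diff = SEM · √2 ≃ 2.4435 · 1.4142 ≃ 3.4556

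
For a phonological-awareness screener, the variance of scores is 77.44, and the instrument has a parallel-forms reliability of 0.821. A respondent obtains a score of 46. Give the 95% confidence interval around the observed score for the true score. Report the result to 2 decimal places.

σ = 77.44^(1/2) = 8.8000
The standard error of measurement is 8.8000×√(1 − 0.8210) ≈ 8.8000×0.4231 ≈ 3.7231.
1.96 × SEM ≈ 7.2974
95% CI: 46 ± 7.2974 = [38.7026, 53.2974]

[38.70, 53.30]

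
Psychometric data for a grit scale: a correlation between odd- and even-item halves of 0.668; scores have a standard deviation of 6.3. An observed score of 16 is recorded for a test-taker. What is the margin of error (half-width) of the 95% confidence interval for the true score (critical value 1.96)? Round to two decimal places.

Spearman-Brown: r = 2(0.668) / (1 + 0.668) = 1.3360 / 1.6680 ≈ 0.8010
SEM = 6.3000×√(1 − 0.8010) ≈ 2.8107
Half-width = 1.96×2.8107 ≈ 5.5089

5.51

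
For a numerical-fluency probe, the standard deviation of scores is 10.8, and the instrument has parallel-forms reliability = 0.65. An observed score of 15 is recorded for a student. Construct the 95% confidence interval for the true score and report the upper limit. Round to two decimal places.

27.52

SEM = 10.800 × √(1 − 0.650) = 10.800 × √0.350 ≈ 10.800 × 0.592 ≈ 6.389
Half-width = 1.96×6.389 ≈ 12.523
Upper bound: 15 + 12.523 = 27.523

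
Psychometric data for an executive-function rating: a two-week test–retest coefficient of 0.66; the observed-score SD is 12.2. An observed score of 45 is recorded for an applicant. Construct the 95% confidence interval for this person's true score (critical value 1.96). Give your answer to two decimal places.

SEM = 12.2000 * √(1 − 0.6600) = 12.2000 * √0.3400 ≈ 12.2000 * 0.5831 ≈ 7.1138
1.96 * SEM ≈ 13.9430
CI = 45 ± 13.9430 → [31.0570, 58.9430]

[31.06, 58.94]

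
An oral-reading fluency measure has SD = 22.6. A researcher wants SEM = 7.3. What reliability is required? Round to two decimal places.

0.90

r = 1 − (SEM / SD)² = 1 − (7.300 / 22.6)² ≈ 1 − 0.104 ≈ 0.896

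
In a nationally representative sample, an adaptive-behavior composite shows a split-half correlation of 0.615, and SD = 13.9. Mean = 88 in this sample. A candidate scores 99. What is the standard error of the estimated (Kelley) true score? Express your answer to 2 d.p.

5.92

Full-length reliability (Spearman-Brown) = 2(0.615)/(1+0.615) ≈ 0.7616
SE_est = 13.9000·√(0.7616·0.2384) ≈ 5.9228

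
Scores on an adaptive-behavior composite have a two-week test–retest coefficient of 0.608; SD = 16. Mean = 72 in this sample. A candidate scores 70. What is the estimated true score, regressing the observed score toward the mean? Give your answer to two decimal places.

T̂ = r·X + (1 − r)·M = 0.60800·70 + 0.39200·72 = 42.56000 + 28.22400 ≃ 70.78400

70.78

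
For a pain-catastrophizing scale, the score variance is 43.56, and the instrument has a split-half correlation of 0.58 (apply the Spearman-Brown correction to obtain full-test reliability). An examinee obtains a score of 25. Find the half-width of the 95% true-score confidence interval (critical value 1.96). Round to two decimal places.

6.67

SD = √43.56 ≃ 6.60000
r_full = 2·0.58 / (1 + 0.58) ≃ 0.73418
SEM = 6.60000 · √(1 − 0.73418) = 6.60000 · √0.26582 ≃ 6.60000 · 0.51558 ≃ 3.40283
Margin = 1.96 · 3.40283 ≃ 6.66954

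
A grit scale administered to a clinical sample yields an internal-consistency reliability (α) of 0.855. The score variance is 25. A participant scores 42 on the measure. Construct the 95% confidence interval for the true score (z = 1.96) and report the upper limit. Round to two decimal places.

45.73

SD = √25 = 5.000
The standard error of measurement is 5.000×√(1 − 0.855) ≈ 5.000×0.381 ≈ 1.904.
Half-width = 1.96×1.904 ≈ 3.732
Upper bound: 42 + 3.732 = 45.732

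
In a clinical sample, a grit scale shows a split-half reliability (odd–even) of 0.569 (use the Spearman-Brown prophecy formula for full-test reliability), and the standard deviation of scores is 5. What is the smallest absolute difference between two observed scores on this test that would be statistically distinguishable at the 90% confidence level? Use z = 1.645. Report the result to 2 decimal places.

r_full = 2·0.569 / (1 + 0.569) ≈ 0.7253
The standard error of measurement is 5.0000*√(1 − 0.7253) ≈ 5.0000*0.5241 ≈ 2.6206.
Standard error of the difference = 2.6206·√2 ≈ 3.7061
Smallest detectable difference = 1.645*3.7061 ≈ 6.0965

6.10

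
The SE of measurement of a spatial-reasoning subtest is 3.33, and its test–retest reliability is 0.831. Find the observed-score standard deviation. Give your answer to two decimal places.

8.10

SD = 3.33 / √(1 − 0.831) ≈ 8.1003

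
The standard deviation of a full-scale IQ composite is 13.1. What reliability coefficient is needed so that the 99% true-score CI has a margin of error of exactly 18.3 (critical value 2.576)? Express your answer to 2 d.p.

Required SEM = 18.3 / 2.576 ≈ 7.104
r = 1 − (SEM / SD)² = 1 − (7.104 / 13.1)² ≈ 1 − 0.294 ≈ 0.706

0.71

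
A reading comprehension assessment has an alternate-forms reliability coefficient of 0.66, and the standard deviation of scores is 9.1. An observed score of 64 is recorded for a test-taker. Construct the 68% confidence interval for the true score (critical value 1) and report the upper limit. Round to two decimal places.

69.31

The standard error of measurement is 9.10000×√(1 − 0.66000) ≈ 9.10000×0.58310 ≈ 5.30617.
Half-width = 1×5.30617 ≈ 5.30617
Upper bound: 64 + 5.30617 = 69.30617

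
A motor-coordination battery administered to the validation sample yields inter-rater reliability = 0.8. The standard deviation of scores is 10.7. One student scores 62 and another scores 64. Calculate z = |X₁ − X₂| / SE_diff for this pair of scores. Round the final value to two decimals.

0.30

SEM = 10.7000 · √(1 − 0.8000) = 10.7000 · √0.2000 ≃ 10.7000 · 0.4472 ≃ 4.7852
SE_diff = √2 · SEM ≃ 6.7673
z = |62 − 64| / 6.7673 = 2 / 6.7673 ≃ 0.2955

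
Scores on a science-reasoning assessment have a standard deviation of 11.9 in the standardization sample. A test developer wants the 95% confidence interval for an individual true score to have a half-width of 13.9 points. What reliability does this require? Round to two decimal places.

SEM needed = half-width / z = 13.9/1.96 ≈ 7.0918
Required reliability = 1 − (SEM/SD)² = 1 − 0.3552 ≈ 0.6448

0.64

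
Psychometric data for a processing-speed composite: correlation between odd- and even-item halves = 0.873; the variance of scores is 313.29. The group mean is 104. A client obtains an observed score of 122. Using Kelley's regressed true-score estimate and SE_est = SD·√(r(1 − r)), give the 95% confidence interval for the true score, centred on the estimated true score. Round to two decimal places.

σ = 313.29^(1/2) = 17.700
Full-length reliability (Spearman-Brown) = 2(0.873)/(1+0.873) ≈ 0.932
T̂ = r·X + (1 − r)·M = 0.932*122 + 0.068*104 ≈ 113.728 + 7.052 ≈ 120.779
SE_est = SD * √(r(1 − r)) = 17.700 * √0.063 ≈ 17.700 * 0.251 ≈ 4.450
95% CI: 120.779 ± 8.722 ≈ (112.058, 129.501)

[112.06, 129.50]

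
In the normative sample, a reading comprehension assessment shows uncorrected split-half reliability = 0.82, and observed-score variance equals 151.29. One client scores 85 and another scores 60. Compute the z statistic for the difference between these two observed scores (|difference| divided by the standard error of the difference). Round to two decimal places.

4.57

σ = 151.29^(1/2) = 12.3000
Spearman-Brown: r = 2(0.82) / (1 + 0.82) = 1.6400 / 1.8200 ≈ 0.9011
SEM = 12.3000 · √(1 − 0.9011) = 12.3000 · √0.0989 ≈ 12.3000 · 0.3145 ≈ 3.8682
SE_diff = √2 · SEM ≈ 5.4704
z = |85 − 60| / 5.4704 = 25 / 5.4704 ≈ 4.5700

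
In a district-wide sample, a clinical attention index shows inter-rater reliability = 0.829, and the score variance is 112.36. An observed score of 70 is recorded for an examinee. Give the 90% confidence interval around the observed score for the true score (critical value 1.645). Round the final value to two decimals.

[62.79, 77.21]

σ = 112.36^(1/2) = 10.600
SEM = 10.600 · √(1 − 0.829) = 10.600 · √0.171 ≈ 10.600 · 0.414 ≈ 4.383
Half-width = 1.645·4.383 ≈ 7.211
90% CI: 70 ± 7.211 = [62.789, 77.211]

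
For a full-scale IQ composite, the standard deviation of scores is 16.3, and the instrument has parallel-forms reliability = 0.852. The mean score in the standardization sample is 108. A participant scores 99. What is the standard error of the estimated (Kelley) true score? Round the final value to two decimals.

5.79

SE_est = SD · √(r(1 − r)) = 16.30000 · √0.12610 ≈ 16.30000 · 0.35510 ≈ 5.78813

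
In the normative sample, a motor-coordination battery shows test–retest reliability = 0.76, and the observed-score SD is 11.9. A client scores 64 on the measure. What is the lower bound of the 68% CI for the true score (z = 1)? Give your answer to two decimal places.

58.17

SEM = 11.9000 × √(1 − 0.7600) = 11.9000 × √0.2400 ≈ 11.9000 × 0.4899 ≈ 5.8298
Margin = 1 × 5.8298 ≈ 5.8298
Lower limit = 64 − 5.8298 ≈ 58.1702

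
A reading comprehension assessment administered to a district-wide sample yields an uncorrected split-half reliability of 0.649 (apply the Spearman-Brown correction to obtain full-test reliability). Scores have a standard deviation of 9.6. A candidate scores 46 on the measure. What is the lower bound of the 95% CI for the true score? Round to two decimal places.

37.32

Full-length reliability (Spearman-Brown) = 2(0.649)/(1+0.649) ≃ 0.787
SEM = 9.600×√(1 − 0.787) ≃ 4.429
1.96 × SEM ≃ 8.681
Lower limit = 46 − 8.681 ≃ 37.319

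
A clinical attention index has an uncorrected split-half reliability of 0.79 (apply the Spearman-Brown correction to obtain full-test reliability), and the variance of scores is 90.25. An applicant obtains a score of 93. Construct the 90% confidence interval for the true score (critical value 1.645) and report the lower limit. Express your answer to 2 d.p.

87.65

SD = √90.25 ≈ 9.500
r_full = 2·0.79 / (1 + 0.79) ≈ 0.883
The standard error of measurement is 9.500*√(1 − 0.883) ≈ 9.500*0.343 ≈ 3.254.
1.645 * SEM ≈ 5.353
Lower bound: 93 − 5.353 = 87.647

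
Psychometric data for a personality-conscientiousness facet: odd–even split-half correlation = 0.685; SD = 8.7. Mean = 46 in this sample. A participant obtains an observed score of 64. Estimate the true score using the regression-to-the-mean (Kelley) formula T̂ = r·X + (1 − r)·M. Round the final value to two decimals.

Spearman-Brown: r = 2(0.685) / (1 + 0.685) = 1.370 / 1.685 ≃ 0.813
T̂ = 0.813(64) + 0.187(46) ≃ 60.635

60.64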